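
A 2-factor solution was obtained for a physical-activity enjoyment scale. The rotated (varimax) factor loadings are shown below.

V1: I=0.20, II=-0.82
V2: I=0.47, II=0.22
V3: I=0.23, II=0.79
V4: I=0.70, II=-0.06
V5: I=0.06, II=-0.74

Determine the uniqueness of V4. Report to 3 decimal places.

h² = 0.70² + (-0.06)² = 0.4900 + 0.0036 = 0.4936
Uniqueness u² = 1 − h² = 1 − 0.4936 = 0.5064

0.506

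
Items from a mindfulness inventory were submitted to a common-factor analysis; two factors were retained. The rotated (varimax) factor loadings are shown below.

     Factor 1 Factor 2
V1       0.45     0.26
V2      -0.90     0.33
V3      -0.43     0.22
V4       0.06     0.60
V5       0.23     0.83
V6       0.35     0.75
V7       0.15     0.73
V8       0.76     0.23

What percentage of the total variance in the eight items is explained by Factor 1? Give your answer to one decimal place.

24.7%

SS loadings for Factor 1 = 0.45² + (-0.90)² + (-0.43)² + 0.06² + 0.23² + 0.35² + 0.15² + 0.76² = 1.9765
With 8 standardized items, total variance = 8. Proportion = 1.9765/8 = 0.2471 → 24.71%.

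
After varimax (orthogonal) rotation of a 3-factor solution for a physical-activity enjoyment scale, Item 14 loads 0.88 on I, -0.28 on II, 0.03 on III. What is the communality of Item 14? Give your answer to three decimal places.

0.854

h² = 0.88² + (-0.28)² + 0.03² = 0.7744 + 0.0784 + 0.0009 = 0.8537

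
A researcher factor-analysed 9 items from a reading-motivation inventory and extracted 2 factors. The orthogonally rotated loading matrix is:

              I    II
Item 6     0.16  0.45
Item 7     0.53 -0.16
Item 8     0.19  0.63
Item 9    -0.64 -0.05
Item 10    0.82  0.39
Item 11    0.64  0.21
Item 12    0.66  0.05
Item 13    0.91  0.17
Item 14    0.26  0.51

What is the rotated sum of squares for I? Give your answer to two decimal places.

SS loadings for I = 0.16² + 0.53² + 0.19² + (-0.64)² + 0.82² + 0.64² + 0.66² + 0.91² + 0.26² = 0.0256 + 0.2809 + 0.0361 + 0.4096 + 0.6724 + 0.4096 + 0.4356 + 0.8281 + 0.0676 = 3.1655

3.17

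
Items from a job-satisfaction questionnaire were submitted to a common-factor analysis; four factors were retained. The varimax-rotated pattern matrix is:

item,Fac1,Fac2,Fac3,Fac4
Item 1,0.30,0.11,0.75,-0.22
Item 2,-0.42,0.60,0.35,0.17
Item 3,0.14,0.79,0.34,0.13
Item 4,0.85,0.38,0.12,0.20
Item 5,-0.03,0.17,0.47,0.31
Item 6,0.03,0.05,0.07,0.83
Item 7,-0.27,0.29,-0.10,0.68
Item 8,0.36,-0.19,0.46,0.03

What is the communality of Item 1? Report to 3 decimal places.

h² = 0.30² + 0.11² + 0.75² + (-0.22)² = 0.0900 + 0.0121 + 0.5625 + 0.0484 = 0.7130

0.713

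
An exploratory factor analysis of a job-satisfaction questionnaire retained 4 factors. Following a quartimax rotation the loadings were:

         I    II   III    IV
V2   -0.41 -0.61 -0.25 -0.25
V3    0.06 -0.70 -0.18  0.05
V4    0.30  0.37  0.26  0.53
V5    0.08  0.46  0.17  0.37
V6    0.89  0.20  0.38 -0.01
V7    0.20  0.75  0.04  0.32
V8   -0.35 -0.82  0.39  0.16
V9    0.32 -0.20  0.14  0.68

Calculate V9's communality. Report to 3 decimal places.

h² = 0.32² + (-0.20)² + 0.14² + 0.68² = 0.1024 + 0.0400 + 0.0196 + 0.4624 = 0.6244

0.624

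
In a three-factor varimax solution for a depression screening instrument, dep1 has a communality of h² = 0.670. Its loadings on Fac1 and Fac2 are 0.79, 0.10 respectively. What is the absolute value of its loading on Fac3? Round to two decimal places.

Under orthogonal rotation h² = Σλ², so λ_Fac3² = h² − (0.6341) = 0.670 − 0.6341 = 0.0359.
|λ| = √0.0359 = 0.1895.

0.19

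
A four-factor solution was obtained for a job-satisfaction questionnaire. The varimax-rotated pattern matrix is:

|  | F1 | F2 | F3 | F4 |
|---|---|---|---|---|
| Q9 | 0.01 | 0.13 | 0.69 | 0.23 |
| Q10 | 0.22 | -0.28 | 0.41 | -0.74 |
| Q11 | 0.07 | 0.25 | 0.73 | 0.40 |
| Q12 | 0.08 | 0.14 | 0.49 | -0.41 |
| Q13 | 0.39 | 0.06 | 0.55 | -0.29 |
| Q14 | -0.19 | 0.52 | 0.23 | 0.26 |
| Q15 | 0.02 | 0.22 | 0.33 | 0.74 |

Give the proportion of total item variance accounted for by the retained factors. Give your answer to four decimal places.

SS loadings by factor: 0.2484, 0.4998, 1.8815, 1.6279; total = 4.2576.
Total variance with 7 standardized items is 7, so the solution explains 4.2576/7 = 0.6082.

0.6082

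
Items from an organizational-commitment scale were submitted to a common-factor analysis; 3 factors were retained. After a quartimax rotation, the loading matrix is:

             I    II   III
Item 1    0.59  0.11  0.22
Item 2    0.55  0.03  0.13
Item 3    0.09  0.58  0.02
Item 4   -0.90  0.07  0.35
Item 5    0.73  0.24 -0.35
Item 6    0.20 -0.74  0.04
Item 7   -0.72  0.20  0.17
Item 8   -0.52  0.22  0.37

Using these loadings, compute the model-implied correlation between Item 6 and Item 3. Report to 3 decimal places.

-0.410

r̂ = Σ λ_i·λ_j across factors = (0.20)(0.09) + (-0.74)(0.58) + (0.04)(0.02)
  = +0.0180 -0.4292 +0.0008 = -0.4104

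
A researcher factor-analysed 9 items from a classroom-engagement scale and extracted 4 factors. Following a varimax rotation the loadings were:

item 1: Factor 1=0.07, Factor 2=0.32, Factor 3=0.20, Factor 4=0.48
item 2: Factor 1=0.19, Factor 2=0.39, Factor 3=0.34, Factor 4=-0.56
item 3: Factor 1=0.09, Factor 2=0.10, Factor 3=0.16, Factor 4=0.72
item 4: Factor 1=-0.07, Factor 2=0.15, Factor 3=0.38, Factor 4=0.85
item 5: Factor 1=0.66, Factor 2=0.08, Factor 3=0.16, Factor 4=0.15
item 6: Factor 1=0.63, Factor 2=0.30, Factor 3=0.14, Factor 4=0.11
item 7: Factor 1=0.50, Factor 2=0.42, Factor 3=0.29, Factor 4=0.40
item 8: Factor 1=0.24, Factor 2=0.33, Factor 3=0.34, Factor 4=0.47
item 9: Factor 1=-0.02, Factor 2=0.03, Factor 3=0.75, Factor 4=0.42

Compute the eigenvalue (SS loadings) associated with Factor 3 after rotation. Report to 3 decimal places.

1.133

SS loadings for Factor 3 = 0.20² + 0.34² + 0.16² + 0.38² + 0.16² + 0.14² + 0.29² + 0.34² + 0.75² = 0.0400 + 0.1156 + 0.0256 + 0.1444 + 0.0256 + 0.0196 + 0.0841 + 0.1156 + 0.5625 = 1.1330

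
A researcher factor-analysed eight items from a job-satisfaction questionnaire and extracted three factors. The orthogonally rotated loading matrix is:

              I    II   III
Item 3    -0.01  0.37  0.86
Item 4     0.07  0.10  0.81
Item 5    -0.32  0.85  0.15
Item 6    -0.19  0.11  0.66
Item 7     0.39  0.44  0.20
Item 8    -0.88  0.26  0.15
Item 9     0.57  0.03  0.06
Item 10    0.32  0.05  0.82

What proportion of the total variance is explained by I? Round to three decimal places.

0.187

SS loadings for I = (-0.01)² + 0.07² + (-0.32)² + (-0.19)² + 0.39² + (-0.88)² + 0.57² + 0.32² = 1.4973
Proportion of variance = 1.4973 / 8 = 0.1872.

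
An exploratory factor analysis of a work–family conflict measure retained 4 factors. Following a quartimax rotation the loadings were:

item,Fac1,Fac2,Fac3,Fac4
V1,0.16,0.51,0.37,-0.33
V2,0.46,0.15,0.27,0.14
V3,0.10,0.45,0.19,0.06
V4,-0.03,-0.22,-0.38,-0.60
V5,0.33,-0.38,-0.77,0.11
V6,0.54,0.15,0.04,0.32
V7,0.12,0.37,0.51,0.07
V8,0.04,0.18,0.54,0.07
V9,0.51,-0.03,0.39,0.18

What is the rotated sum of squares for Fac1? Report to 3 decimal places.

0.925

SS loadings for Fac1 = 0.16² + 0.46² + 0.10² + (-0.03)² + 0.33² + 0.54² + 0.12² + 0.04² + 0.51² = 0.0256 + 0.2116 + 0.0100 + 0.0009 + 0.1089 + 0.2916 + 0.0144 + 0.0016 + 0.2601 = 0.9247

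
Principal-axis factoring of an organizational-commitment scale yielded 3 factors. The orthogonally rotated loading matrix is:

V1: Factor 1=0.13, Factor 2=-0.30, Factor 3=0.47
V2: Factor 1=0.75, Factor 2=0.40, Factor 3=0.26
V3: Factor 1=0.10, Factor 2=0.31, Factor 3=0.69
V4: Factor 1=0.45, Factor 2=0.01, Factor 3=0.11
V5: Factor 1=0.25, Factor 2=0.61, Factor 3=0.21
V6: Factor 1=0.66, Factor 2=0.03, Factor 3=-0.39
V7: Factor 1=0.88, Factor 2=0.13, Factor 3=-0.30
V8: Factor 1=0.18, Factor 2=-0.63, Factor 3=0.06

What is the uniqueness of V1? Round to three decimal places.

0.672

h² = 0.13² + (-0.30)² + 0.47² = 0.0169 + 0.0900 + 0.2209 = 0.3278
Uniqueness u² = 1 − h² = 1 − 0.3278 = 0.6722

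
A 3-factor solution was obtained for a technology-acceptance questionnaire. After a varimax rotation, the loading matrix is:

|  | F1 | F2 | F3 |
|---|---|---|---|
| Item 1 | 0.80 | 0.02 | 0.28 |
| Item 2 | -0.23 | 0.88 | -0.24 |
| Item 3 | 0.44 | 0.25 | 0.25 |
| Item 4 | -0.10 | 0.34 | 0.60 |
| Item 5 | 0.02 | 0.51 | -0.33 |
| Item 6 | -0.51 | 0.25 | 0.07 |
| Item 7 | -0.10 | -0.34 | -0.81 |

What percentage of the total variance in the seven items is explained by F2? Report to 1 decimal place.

SS loadings for F2 = 0.02² + 0.88² + 0.25² + 0.34² + 0.51² + 0.25² + (-0.34)² = 1.3911
With 7 standardized items, total variance = 7. Proportion = 1.3911/7 = 0.1987 → 19.87%.

19.9%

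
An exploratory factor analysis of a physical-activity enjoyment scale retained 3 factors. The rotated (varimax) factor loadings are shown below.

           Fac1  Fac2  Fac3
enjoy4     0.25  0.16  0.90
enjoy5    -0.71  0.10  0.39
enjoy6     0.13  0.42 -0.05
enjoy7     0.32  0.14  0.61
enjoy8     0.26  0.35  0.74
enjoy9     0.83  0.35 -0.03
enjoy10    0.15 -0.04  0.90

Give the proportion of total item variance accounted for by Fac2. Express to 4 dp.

SS loadings for Fac2 = 0.16² + 0.10² + 0.42² + 0.14² + 0.35² + 0.35² + (-0.04)² = 0.4782
Proportion of variance = 0.4782 / 7 = 0.0683.

0.0683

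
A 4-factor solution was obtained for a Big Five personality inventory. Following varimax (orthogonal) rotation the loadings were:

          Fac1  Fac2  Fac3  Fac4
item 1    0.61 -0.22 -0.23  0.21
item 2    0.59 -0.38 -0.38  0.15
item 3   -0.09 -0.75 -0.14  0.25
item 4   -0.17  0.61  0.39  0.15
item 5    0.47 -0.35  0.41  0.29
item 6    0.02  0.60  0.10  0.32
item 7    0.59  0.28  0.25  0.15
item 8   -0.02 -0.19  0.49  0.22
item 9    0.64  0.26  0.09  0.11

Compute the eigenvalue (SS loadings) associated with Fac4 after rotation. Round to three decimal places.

SS loadings for Fac4 = 0.21² + 0.15² + 0.25² + 0.15² + 0.29² + 0.32² + 0.15² + 0.22² + 0.11² = 0.0441 + 0.0225 + 0.0625 + 0.0225 + 0.0841 + 0.1024 + 0.0225 + 0.0484 + 0.0121 = 0.4211

0.421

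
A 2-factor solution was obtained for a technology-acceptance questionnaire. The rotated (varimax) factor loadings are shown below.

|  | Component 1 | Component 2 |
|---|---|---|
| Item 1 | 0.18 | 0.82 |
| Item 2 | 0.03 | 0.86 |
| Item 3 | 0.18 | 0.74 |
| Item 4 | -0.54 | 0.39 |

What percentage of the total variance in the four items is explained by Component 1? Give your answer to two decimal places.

8.93%

SS loadings for Component 1 = 0.18² + 0.03² + 0.18² + (-0.54)² = 0.3573
With 4 standardized items, total variance = 4. Proportion = 0.3573/4 = 0.0893 → 8.93%.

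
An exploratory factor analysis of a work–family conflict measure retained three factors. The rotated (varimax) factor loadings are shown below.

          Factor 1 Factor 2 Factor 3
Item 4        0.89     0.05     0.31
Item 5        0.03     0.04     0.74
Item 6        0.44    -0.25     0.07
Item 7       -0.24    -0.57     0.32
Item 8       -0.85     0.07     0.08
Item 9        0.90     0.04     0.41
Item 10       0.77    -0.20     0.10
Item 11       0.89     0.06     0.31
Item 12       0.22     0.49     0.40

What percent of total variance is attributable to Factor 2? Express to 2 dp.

7.57%

SS loadings for Factor 2 = 0.05² + 0.04² + (-0.25)² + (-0.57)² + 0.07² + 0.04² + (-0.20)² + 0.06² + 0.49² = 0.6817
With 9 standardized items, total variance = 9. Proportion = 0.6817/9 = 0.0757 → 7.57%.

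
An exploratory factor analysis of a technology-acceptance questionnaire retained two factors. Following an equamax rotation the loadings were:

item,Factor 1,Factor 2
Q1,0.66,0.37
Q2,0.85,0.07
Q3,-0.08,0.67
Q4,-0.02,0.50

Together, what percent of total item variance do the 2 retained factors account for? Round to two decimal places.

50.14%

SS loadings by factor: 1.1649, 0.8407; total = 2.0056.
Total variance with 4 standardized items is 4, so the solution explains 2.0056/4 = 0.5014 = 50.14%.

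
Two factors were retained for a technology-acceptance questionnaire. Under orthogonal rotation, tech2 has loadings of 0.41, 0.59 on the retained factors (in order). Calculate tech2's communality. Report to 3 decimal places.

0.516

h² = 0.41² + 0.59² = 0.1681 + 0.3481 = 0.5162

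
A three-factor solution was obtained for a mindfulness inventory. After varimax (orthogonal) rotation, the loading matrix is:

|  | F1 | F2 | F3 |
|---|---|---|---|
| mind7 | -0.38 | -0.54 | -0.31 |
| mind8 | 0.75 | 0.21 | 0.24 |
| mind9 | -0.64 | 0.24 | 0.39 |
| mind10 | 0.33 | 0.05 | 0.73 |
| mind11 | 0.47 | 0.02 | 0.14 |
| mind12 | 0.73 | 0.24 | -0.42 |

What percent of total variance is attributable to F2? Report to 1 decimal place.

7.6%

SS loadings for F2 = (-0.54)² + 0.21² + 0.24² + 0.05² + 0.02² + 0.24² = 0.4538
With 6 standardized items, total variance = 6. Proportion = 0.4538/6 = 0.0756 → 7.56%.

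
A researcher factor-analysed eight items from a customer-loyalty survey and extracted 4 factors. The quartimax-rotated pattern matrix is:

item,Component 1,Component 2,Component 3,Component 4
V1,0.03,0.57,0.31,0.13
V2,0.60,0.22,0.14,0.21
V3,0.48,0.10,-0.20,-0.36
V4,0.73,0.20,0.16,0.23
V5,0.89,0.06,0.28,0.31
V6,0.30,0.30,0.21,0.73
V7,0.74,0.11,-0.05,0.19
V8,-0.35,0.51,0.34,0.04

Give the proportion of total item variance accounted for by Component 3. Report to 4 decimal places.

0.0527

SS loadings for Component 3 = 0.31² + 0.14² + (-0.20)² + 0.16² + 0.28² + 0.21² + (-0.05)² + 0.34² = 0.4219
Proportion of variance = 0.4219 / 8 = 0.0527.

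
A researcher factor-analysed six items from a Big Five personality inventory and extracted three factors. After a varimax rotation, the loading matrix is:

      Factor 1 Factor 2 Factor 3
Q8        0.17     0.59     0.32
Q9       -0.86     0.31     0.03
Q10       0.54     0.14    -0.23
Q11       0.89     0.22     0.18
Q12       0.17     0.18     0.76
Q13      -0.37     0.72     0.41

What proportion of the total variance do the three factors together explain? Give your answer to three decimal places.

Communalities: 0.4794, 0.8366, 0.3641, 0.8729, 0.6389, 0.8234; Σh² = 4.0153.
Total variance with 6 standardized items is 6, so the solution explains 4.0153/6 = 0.6692.

0.669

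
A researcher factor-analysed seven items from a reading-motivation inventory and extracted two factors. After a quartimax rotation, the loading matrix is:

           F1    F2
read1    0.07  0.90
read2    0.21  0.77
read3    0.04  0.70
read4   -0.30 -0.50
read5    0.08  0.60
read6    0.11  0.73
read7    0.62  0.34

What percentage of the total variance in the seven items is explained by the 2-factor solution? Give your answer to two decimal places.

SS loadings by factor: 0.5435, 3.1514; total = 3.6949.
Total variance with 7 standardized items is 7, so the solution explains 3.6949/7 = 0.5278 = 52.78%.

52.78%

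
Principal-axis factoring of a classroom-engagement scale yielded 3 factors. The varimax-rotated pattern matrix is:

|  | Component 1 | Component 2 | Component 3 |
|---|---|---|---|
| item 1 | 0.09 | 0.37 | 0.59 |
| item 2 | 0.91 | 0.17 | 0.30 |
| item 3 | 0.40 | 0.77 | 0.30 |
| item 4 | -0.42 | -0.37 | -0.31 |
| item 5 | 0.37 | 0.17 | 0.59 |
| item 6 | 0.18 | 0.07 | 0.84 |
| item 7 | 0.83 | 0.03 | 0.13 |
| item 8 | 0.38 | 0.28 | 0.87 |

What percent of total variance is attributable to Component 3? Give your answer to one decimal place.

SS loadings for Component 3 = 0.59² + 0.30² + 0.30² + (-0.31)² + 0.59² + 0.84² + 0.13² + 0.87² = 2.4517
With 8 standardized items, total variance = 8. Proportion = 2.4517/8 = 0.3065 → 30.65%.

30.6%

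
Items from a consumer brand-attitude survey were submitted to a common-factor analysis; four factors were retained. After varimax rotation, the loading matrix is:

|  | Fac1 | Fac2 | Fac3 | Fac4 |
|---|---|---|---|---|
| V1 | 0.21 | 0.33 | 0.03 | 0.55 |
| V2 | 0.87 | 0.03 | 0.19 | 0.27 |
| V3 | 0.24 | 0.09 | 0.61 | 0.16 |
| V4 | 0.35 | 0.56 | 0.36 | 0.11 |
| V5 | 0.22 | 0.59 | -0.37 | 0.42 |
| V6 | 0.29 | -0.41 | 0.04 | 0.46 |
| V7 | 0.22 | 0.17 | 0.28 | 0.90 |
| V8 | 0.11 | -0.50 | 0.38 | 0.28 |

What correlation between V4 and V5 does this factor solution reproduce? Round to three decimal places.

r̂ = Σ λ_i·λ_j across factors = (0.35)(0.22) + (0.56)(0.59) + (0.36)(-0.37) + (0.11)(0.42)
  = +0.0770 +0.3304 -0.1332 +0.0462 = 0.3204

0.320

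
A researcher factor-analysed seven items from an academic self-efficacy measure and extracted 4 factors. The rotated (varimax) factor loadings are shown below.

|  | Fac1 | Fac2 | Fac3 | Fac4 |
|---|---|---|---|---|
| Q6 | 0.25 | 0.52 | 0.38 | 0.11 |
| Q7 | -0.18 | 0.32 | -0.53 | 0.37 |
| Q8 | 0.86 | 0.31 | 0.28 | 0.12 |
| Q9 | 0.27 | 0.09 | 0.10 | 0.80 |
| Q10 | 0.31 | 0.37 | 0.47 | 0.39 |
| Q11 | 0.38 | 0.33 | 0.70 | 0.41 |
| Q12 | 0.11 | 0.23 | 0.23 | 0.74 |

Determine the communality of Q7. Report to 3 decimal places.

h² = (-0.18)² + 0.32² + (-0.53)² + 0.37² = 0.0324 + 0.1024 + 0.2809 + 0.1369 = 0.5526

0.553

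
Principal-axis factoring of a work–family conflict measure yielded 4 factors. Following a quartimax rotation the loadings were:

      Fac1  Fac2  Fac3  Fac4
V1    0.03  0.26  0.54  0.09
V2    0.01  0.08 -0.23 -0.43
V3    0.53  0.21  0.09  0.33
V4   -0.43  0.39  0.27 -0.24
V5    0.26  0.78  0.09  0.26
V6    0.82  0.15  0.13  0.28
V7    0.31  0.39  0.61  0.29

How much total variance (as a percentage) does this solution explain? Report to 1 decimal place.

SS loadings by factor: 1.3029, 1.0532, 0.8226, 0.5896; total = 3.7683.
Total variance with 7 standardized items is 7, so the solution explains 3.7683/7 = 0.5383 = 53.83%.

53.8%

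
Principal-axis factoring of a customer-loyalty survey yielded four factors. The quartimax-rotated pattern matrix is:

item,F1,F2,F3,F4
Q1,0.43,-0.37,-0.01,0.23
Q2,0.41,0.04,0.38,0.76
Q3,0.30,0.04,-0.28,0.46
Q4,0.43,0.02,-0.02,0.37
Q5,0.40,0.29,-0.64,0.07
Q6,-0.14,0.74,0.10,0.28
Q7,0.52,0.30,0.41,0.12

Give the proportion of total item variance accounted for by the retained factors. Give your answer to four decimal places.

SS loadings by factor: 1.0779, 0.8622, 0.8110, 1.0767; total = 3.8278.
Total variance with 7 standardized items is 7, so the solution explains 3.8278/7 = 0.5468.

0.5468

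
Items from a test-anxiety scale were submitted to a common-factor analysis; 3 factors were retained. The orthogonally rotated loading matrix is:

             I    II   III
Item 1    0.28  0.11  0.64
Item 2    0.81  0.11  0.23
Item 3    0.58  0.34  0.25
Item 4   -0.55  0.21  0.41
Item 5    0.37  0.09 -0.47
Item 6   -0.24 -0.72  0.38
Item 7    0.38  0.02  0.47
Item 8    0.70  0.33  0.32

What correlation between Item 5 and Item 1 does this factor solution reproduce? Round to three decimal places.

r̂ = Σ λ_i·λ_j across factors = (0.37)(0.28) + (0.09)(0.11) + (-0.47)(0.64)
  = +0.1036 +0.0099 -0.3008 = -0.1873

-0.187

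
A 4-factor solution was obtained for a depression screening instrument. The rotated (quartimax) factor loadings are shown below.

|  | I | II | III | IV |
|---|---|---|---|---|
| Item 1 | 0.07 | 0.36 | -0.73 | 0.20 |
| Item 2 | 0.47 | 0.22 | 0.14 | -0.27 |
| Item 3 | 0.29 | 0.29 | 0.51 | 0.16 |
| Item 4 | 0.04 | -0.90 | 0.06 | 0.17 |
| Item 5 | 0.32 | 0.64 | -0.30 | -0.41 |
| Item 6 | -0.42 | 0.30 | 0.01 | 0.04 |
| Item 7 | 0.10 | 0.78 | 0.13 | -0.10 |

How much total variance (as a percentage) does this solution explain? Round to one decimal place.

57.9%

SS loadings by factor: 0.6003, 2.1801, 0.9232, 0.3471; total = 4.0507.
Total variance with 7 standardized items is 7, so the solution explains 4.0507/7 = 0.5787 = 57.87%.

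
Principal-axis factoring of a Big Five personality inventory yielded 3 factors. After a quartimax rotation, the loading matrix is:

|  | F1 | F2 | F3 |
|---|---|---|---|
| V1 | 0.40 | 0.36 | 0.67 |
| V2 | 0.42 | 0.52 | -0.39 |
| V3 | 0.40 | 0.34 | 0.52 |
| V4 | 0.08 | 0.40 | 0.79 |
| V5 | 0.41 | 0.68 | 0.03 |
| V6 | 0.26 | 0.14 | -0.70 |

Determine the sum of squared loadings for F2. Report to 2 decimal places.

1.16

SS loadings for F2 = 0.36² + 0.52² + 0.34² + 0.40² + 0.68² + 0.14² = 0.1296 + 0.2704 + 0.1156 + 0.1600 + 0.4624 + 0.0196 = 1.1576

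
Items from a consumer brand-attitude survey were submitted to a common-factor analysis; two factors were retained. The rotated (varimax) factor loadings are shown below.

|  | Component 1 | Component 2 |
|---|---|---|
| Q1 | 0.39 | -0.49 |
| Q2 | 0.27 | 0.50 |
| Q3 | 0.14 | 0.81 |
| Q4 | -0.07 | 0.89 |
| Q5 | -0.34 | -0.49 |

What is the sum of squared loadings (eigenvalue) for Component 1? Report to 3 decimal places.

SS loadings for Component 1 = 0.39² + 0.27² + 0.14² + (-0.07)² + (-0.34)² = 0.1521 + 0.0729 + 0.0196 + 0.0049 + 0.1156 = 0.3651

0.365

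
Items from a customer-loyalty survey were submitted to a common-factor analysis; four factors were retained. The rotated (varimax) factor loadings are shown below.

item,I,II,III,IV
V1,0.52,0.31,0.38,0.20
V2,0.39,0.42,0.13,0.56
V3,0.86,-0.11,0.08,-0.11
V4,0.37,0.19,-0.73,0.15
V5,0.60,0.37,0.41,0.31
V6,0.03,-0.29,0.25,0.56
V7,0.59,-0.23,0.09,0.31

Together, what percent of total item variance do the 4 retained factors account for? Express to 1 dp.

63.4%

Communalities: 0.5509, 0.6590, 0.7702, 0.7284, 0.7611, 0.4611, 0.5052; Σh² = 4.4359.
Total variance with 7 standardized items is 7, so the solution explains 4.4359/7 = 0.6337 = 63.37%.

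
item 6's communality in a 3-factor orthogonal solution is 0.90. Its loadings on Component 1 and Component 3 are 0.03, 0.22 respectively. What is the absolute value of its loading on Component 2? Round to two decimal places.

Under orthogonal rotation h² = Σλ², so λ_Component 2² = h² − (0.0493) = 0.90 − 0.0493 = 0.8507.
|λ| = √0.8507 = 0.9223.

0.92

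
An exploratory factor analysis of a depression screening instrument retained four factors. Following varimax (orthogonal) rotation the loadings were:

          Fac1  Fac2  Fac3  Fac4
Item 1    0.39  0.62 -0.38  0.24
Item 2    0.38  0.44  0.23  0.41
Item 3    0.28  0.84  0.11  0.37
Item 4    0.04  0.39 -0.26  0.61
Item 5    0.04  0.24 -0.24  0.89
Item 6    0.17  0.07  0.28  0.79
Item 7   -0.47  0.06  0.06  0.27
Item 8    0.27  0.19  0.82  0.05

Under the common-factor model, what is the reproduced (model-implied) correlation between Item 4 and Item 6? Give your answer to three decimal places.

0.443

r̂ = Σ λ_i·λ_j across factors = (0.04)(0.17) + (0.39)(0.07) + (-0.26)(0.28) + (0.61)(0.79)
  = +0.0068 +0.0273 -0.0728 +0.4819 = 0.4432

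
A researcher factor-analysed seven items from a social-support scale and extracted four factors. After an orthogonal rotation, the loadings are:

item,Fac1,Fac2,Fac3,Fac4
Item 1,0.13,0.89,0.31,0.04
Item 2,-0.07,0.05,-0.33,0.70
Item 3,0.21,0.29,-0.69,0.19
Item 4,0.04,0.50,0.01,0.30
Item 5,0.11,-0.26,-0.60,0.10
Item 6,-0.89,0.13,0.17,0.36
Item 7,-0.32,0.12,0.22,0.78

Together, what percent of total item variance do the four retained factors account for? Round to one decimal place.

66.9%

Communalities: 0.9067, 0.6063, 0.6404, 0.3417, 0.4497, 0.9675, 0.7736; Σh² = 4.6859.
Total variance with 7 standardized items is 7, so the solution explains 4.6859/7 = 0.6694 = 66.94%.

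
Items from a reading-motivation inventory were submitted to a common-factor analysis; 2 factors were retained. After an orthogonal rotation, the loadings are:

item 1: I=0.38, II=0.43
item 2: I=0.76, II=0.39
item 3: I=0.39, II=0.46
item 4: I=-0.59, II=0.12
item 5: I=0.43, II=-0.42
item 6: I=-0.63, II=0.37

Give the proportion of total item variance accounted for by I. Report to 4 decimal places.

0.3007

SS loadings for I = 0.38² + 0.76² + 0.39² + (-0.59)² + 0.43² + (-0.63)² = 1.8040
Proportion of variance = 1.8040 / 6 = 0.3007.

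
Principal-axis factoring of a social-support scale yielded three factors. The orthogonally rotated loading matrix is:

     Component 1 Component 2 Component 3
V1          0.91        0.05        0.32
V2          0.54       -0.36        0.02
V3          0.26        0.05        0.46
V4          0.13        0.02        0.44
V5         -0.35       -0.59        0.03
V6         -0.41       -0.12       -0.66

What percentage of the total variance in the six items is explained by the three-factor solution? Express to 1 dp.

SS loadings by factor: 1.4948, 0.4975, 0.9445; total = 2.9368.
Total variance with 6 standardized items is 6, so the solution explains 2.9368/6 = 0.4895 = 48.95%.

48.9%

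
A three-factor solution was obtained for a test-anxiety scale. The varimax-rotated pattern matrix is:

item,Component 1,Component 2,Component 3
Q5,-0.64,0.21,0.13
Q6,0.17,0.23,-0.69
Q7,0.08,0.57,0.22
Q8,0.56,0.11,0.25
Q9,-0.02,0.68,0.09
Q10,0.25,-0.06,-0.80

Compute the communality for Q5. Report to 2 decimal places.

0.47

h² = (-0.64)² + 0.21² + 0.13² = 0.4096 + 0.0441 + 0.0169 = 0.4706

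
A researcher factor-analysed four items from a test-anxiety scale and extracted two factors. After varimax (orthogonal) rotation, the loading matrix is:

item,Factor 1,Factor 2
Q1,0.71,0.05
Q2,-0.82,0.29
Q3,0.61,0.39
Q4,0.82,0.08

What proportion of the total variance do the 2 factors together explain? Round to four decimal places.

Communalities: 0.5066, 0.7565, 0.5242, 0.6788; Σh² = 2.4661.
Total variance with 4 standardized items is 4, so the solution explains 2.4661/4 = 0.6165.

0.6165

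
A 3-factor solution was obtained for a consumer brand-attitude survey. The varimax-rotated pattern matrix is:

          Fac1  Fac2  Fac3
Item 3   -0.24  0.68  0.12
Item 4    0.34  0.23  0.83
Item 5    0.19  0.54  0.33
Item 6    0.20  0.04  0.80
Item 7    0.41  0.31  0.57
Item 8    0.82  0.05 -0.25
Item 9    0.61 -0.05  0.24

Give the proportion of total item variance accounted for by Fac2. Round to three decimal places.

SS loadings for Fac2 = 0.68² + 0.23² + 0.54² + 0.04² + 0.31² + 0.05² + (-0.05)² = 0.9096
Proportion of variance = 0.9096 / 7 = 0.1299.

0.130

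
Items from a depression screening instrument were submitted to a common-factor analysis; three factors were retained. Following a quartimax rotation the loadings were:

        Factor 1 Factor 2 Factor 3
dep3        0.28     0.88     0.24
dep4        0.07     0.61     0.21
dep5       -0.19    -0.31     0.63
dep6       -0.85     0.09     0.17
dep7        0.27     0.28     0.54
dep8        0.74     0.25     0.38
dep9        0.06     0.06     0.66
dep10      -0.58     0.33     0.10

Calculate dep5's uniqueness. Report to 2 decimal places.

0.47

h² = (-0.19)² + (-0.31)² + 0.63² = 0.0361 + 0.0961 + 0.3969 = 0.5291
Uniqueness u² = 1 − h² = 1 − 0.5291 = 0.4709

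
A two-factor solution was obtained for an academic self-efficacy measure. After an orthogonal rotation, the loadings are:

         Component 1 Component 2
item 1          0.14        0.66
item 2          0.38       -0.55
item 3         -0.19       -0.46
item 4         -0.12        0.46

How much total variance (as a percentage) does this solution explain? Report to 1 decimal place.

Communalities: 0.4552, 0.4469, 0.2477, 0.2260; Σh² = 1.3758.
Total variance with 4 standardized items is 4, so the solution explains 1.3758/4 = 0.3440 = 34.40%.

34.4%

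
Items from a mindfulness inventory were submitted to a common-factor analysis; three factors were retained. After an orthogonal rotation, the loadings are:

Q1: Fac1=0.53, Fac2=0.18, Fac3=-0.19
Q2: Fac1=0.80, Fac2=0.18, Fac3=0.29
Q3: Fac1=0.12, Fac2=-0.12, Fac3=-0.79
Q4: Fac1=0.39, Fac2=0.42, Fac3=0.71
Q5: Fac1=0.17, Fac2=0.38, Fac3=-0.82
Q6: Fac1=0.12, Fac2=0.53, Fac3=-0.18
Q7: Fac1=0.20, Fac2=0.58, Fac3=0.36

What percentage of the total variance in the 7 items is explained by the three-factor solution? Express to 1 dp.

SS loadings by factor: 1.1707, 1.0173, 2.0828; total = 4.2708.
Total variance with 7 standardized items is 7, so the solution explains 4.2708/7 = 0.6101 = 61.01%.

61.0%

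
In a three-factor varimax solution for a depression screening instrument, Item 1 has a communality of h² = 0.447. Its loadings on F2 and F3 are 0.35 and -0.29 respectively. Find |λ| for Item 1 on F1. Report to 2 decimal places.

0.49

Under orthogonal rotation h² = Σλ², so λ_F1² = h² − (0.2066) = 0.447 − 0.2066 = 0.2404.
|λ| = √0.2404 = 0.4903.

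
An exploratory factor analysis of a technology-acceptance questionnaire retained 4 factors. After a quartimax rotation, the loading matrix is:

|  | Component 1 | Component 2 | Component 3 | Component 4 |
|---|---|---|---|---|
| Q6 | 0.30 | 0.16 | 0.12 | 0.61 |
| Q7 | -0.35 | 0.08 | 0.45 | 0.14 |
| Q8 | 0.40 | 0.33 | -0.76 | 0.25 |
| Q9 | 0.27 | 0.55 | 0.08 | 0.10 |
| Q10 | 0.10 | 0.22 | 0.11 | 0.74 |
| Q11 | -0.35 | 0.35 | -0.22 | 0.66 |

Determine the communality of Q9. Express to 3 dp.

0.392

h² = 0.27² + 0.55² + 0.08² + 0.10² = 0.0729 + 0.3025 + 0.0064 + 0.0100 = 0.3918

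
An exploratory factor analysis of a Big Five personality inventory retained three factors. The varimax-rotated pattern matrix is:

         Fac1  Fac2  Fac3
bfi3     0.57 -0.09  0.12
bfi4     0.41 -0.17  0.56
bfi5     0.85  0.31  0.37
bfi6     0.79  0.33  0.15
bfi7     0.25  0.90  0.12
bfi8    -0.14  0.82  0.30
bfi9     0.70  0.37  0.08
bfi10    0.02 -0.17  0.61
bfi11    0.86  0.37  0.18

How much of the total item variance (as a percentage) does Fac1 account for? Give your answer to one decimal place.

35.0%

SS loadings for Fac1 = 0.57² + 0.41² + 0.85² + 0.79² + 0.25² + (-0.14)² + 0.70² + 0.02² + 0.86² = 3.1517
With 9 standardized items, total variance = 9. Proportion = 3.1517/9 = 0.3502 → 35.02%.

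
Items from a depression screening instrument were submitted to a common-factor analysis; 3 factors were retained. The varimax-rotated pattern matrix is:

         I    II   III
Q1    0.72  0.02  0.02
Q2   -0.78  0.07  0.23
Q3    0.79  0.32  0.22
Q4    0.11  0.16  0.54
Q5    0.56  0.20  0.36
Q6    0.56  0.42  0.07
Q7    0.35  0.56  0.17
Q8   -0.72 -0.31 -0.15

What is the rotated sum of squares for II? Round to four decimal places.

0.7594

SS loadings for II = 0.02² + 0.07² + 0.32² + 0.16² + 0.20² + 0.42² + 0.56² + (-0.31)² = 0.0004 + 0.0049 + 0.1024 + 0.0256 + 0.0400 + 0.1764 + 0.3136 + 0.0961 = 0.7594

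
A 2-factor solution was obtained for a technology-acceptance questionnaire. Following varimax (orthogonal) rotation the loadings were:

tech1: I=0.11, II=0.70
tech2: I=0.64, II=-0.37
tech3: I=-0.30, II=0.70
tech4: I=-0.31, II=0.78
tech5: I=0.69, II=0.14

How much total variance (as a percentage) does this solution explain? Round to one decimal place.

SS loadings by factor: 1.0839, 1.7449; total = 2.8288.
Total variance with 5 standardized items is 5, so the solution explains 2.8288/5 = 0.5658 = 56.58%.

56.6%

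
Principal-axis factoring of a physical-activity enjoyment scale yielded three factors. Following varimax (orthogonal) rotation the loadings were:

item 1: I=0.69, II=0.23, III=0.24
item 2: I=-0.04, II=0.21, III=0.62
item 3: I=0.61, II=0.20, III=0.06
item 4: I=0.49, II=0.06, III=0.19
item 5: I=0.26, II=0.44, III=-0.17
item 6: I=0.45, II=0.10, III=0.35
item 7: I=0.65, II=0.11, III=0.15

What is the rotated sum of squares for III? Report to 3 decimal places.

0.656

SS loadings for III = 0.24² + 0.62² + 0.06² + 0.19² + (-0.17)² + 0.35² + 0.15² = 0.0576 + 0.3844 + 0.0036 + 0.0361 + 0.0289 + 0.1225 + 0.0225 = 0.6556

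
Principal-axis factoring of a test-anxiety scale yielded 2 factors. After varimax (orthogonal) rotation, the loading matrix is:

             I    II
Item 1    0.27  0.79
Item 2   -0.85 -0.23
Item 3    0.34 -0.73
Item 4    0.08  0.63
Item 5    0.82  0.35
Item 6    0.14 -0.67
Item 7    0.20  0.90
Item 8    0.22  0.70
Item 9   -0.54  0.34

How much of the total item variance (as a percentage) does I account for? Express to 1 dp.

SS loadings for I = 0.27² + (-0.85)² + 0.34² + 0.08² + 0.82² + 0.14² + 0.20² + 0.22² + (-0.54)² = 1.9894
With 9 standardized items, total variance = 9. Proportion = 1.9894/9 = 0.2210 → 22.10%.

22.1%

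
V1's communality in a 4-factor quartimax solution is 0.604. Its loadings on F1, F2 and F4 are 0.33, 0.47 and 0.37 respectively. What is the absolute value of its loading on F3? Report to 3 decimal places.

Under orthogonal rotation h² = Σλ², so λ_F3² = h² − (0.4667) = 0.604 − 0.4667 = 0.1373.
|λ| = √0.1373 = 0.3705.

0.371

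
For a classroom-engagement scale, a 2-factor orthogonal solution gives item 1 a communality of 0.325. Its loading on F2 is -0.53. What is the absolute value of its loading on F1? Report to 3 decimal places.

Under orthogonal rotation h² = Σλ², so λ_F1² = h² − (0.2809) = 0.325 − 0.2809 = 0.0441.
|λ| = √0.0441 = 0.2100.

0.210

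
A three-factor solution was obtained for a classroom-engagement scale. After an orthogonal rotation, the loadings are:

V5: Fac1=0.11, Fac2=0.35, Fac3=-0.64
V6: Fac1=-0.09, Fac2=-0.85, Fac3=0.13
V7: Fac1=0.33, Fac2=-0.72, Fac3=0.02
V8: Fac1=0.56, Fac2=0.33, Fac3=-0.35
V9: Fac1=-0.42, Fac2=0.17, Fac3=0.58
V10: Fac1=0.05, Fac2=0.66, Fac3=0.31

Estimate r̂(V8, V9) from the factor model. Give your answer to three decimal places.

-0.382

r̂ = Σ λ_i·λ_j across factors = (0.56)(-0.42) + (0.33)(0.17) + (-0.35)(0.58)
  = -0.2352 +0.0561 -0.2030 = -0.3821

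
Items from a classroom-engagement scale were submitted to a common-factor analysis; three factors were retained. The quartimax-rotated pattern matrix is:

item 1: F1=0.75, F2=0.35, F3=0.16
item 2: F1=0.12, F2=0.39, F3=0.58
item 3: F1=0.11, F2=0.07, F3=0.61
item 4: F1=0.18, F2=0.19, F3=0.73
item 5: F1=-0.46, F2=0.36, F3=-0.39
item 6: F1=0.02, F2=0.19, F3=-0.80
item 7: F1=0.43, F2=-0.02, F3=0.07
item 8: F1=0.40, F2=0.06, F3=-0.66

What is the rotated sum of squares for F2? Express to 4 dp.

0.4853

SS loadings for F2 = 0.35² + 0.39² + 0.07² + 0.19² + 0.36² + 0.19² + (-0.02)² + 0.06² = 0.1225 + 0.1521 + 0.0049 + 0.0361 + 0.1296 + 0.0361 + 0.0004 + 0.0036 = 0.4853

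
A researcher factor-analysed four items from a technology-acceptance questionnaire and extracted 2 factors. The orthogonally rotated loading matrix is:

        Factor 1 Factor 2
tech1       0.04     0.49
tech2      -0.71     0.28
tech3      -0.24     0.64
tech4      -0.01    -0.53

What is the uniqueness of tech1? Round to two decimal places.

h² = 0.04² + 0.49² = 0.0016 + 0.2401 = 0.2417
Uniqueness u² = 1 − h² = 1 − 0.2417 = 0.7583

0.76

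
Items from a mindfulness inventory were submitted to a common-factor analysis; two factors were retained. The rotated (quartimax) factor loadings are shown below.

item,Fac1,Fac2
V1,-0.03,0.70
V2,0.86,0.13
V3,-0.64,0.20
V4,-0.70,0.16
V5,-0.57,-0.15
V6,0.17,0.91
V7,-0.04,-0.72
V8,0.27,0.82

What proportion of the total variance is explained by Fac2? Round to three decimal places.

SS loadings for Fac2 = 0.70² + 0.13² + 0.20² + 0.16² + (-0.15)² + 0.91² + (-0.72)² + 0.82² = 2.6139
Proportion of variance = 2.6139 / 8 = 0.3267.

0.327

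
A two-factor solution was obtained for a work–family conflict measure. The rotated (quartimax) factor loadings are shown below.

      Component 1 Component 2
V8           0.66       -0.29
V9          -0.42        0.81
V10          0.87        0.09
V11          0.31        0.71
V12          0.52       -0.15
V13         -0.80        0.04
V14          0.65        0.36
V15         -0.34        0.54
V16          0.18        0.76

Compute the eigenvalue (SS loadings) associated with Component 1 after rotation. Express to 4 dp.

SS loadings for Component 1 = 0.66² + (-0.42)² + 0.87² + 0.31² + 0.52² + (-0.80)² + 0.65² + (-0.34)² + 0.18² = 0.4356 + 0.1764 + 0.7569 + 0.0961 + 0.2704 + 0.6400 + 0.4225 + 0.1156 + 0.0324 = 2.9459

2.9459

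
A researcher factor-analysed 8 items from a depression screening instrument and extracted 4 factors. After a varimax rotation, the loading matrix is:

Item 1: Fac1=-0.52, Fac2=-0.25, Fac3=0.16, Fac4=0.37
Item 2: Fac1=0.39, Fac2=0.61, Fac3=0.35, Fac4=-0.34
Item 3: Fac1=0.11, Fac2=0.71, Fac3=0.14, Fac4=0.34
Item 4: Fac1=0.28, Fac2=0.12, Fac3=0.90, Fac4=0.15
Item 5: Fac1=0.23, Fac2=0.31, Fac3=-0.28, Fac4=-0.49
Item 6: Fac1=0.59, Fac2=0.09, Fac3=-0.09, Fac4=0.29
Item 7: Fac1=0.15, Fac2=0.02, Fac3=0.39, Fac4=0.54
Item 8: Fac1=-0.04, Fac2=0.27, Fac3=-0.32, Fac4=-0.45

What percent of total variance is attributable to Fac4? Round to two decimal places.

SS loadings for Fac4 = 0.37² + (-0.34)² + 0.34² + 0.15² + (-0.49)² + 0.29² + 0.54² + (-0.45)² = 1.2089
With 8 standardized items, total variance = 8. Proportion = 1.2089/8 = 0.1511 → 15.11%.

15.11%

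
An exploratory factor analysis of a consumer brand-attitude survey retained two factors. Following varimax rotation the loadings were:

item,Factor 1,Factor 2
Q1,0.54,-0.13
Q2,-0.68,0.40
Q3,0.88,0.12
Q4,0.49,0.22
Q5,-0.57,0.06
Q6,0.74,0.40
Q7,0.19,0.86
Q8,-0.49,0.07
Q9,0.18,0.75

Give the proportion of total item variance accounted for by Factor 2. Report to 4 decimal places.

SS loadings for Factor 2 = (-0.13)² + 0.40² + 0.12² + 0.22² + 0.06² + 0.40² + 0.86² + 0.07² + 0.75² = 1.7103
Proportion of variance = 1.7103 / 9 = 0.1900.

0.1900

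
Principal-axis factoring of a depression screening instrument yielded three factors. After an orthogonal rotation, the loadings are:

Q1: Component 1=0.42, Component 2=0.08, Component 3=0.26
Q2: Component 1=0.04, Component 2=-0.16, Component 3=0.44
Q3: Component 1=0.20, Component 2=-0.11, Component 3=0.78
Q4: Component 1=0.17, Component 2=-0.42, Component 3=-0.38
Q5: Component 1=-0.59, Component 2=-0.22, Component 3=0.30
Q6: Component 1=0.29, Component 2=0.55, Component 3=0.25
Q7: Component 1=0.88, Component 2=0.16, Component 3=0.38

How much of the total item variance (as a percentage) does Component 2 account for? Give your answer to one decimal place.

8.5%

SS loadings for Component 2 = 0.08² + (-0.16)² + (-0.11)² + (-0.42)² + (-0.22)² + 0.55² + 0.16² = 0.5970
With 7 standardized items, total variance = 7. Proportion = 0.5970/7 = 0.0853 → 8.53%.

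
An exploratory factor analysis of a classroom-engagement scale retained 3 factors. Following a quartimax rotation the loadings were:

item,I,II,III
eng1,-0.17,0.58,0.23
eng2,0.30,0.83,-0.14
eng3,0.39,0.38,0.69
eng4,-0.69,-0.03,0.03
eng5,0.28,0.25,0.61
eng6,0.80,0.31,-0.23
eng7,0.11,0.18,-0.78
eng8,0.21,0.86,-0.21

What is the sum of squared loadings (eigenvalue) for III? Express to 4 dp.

SS loadings for III = 0.23² + (-0.14)² + 0.69² + 0.03² + 0.61² + (-0.23)² + (-0.78)² + (-0.21)² = 0.0529 + 0.0196 + 0.4761 + 0.0009 + 0.3721 + 0.0529 + 0.6084 + 0.0441 = 1.6270

1.6270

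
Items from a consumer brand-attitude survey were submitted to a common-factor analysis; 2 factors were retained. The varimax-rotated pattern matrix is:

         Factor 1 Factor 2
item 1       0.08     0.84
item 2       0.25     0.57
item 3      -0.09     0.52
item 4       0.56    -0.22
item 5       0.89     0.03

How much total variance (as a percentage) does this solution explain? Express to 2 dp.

50.66%

SS loadings by factor: 1.1827, 1.3502; total = 2.5329.
Total variance with 5 standardized items is 5, so the solution explains 2.5329/5 = 0.5066 = 50.66%.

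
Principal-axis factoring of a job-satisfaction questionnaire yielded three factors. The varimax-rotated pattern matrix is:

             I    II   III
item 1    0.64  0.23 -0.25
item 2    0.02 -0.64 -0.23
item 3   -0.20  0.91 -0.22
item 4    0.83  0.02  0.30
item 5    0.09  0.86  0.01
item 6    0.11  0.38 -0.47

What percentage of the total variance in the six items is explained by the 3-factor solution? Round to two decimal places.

63.48%

Communalities: 0.5250, 0.4629, 0.9165, 0.7793, 0.7478, 0.3774; Σh² = 3.8089.
Total variance with 6 standardized items is 6, so the solution explains 3.8089/6 = 0.6348 = 63.48%.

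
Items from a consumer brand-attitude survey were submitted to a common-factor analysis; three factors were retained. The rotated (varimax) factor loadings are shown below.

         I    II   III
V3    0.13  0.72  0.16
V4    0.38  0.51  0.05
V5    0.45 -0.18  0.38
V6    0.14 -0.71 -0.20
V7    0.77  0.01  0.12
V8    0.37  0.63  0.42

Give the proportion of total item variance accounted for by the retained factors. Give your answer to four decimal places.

0.5381

Communalities: 0.5609, 0.4070, 0.3793, 0.5637, 0.6074, 0.7102; Σh² = 3.2285.
Total variance with 6 standardized items is 6, so the solution explains 3.2285/6 = 0.5381.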